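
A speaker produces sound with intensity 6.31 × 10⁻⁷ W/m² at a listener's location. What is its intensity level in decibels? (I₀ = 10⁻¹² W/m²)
β = 10·log₁₀(I/I₀) = 58 dB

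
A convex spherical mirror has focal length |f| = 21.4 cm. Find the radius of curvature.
R = 2|f| = 42.8 cm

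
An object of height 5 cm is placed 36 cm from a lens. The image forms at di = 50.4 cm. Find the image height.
hi = (-di/do) × ho = -7 cm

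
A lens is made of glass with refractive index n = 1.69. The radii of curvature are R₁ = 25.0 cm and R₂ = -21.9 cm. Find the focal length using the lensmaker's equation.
1/f = (n − 1)(1/R₁ − 1/R₂) → f = 16.92 cm (converging lens)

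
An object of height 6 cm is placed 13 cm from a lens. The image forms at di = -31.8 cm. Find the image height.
hi = (-di/do) × ho = 14.68 cm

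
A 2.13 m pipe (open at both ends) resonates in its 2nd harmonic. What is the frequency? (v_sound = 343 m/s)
fₙ = nv/(2L) = 161 Hz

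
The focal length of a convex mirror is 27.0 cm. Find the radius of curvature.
R = 2|f| = 54 cm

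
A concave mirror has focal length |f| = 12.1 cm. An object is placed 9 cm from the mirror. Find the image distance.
f = +12.1 cm (concave); 1/di = 1/f − 1/do → di = -35.13 cm (virtual image, behind mirror)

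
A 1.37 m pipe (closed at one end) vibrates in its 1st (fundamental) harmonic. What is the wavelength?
λₙ = 4L/n = 5.48 m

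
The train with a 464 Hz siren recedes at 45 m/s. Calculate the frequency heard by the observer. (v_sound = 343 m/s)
f_obs = f·v/(v + v_s) = 410.2 Hz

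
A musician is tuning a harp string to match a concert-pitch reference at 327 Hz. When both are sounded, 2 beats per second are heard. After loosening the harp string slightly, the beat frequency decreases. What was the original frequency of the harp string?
329 Hz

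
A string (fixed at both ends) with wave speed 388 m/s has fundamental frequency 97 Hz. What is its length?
L = v/(2f₁) = 2 m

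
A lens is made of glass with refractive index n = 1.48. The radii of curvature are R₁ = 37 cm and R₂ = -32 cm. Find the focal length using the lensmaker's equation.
1/f = (n − 1)(1/R₁ − 1/R₂) → f = 35.75 cm (converging lens)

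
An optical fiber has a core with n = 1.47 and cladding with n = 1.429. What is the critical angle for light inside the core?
θc = arcsin(n_cladding/n_core) = 76.44°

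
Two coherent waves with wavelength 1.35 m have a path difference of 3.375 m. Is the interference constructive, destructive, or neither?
destructive — path difference = 2.5λ, an odd multiple of λ/2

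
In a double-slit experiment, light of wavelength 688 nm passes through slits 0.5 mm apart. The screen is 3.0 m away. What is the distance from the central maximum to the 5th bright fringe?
y = mλL/d = 20.64 mm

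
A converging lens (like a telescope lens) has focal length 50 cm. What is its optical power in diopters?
P = 1/f = 2 D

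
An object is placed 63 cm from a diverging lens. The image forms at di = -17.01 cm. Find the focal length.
1/f = 1/do + 1/di → f = -23.3 cm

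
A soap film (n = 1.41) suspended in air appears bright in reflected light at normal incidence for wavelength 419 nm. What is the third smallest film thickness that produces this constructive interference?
2nt = (m − ½)λ with m = 3 → t = (m − ½)λ/(2n) = 371.5 nm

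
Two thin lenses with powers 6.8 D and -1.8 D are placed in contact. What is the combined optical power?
P_total = P₁ + P₂ = 5.0 D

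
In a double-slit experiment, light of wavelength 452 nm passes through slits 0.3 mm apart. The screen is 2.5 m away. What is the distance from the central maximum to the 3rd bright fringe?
y = mλL/d = 11.3 mm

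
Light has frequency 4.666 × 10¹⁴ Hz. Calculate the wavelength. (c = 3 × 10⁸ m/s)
λ = c/f = 642.9 nm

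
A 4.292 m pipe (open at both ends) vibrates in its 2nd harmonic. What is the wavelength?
λₙ = 2L/n = 4.292 m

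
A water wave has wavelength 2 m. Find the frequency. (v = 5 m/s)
f = v/λ = 2.5 Hz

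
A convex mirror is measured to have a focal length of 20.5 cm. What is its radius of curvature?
R = 2|f| = 41 cm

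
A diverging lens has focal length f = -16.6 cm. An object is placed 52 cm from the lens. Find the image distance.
1/di = 1/f − 1/do → di = -12.58 cm (virtual image)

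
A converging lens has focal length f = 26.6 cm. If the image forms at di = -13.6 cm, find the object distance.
1/do = 1/f − 1/di → do = 8.999 cm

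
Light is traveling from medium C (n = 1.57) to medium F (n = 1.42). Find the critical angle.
θc = arcsin(n₂/n₁) = 64.75°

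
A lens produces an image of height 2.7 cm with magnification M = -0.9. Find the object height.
ho = |hi|/|M| = 3 cm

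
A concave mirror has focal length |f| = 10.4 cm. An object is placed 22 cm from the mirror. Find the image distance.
f = +10.4 cm (concave); 1/di = 1/f − 1/do → di = 19.72 cm (real image, in front of mirror)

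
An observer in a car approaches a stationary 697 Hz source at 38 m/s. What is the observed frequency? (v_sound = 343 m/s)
f_obs = f·(v + v_o)/v = 774.2 Hz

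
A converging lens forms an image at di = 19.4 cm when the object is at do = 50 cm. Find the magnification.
M = −di/do = -0.388 (inverted image)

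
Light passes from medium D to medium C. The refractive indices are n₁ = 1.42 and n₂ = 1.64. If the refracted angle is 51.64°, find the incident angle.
sin θ₁ = (n₂/n₁)·sin θ₂ → θ₁ = 64.91°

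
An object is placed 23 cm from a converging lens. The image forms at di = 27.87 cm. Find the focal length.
1/f = 1/do + 1/di → f = 12.6 cm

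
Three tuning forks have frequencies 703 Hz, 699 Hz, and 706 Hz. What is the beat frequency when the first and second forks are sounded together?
4 Hz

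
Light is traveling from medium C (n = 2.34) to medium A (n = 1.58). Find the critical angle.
θc = arcsin(n₂/n₁) = 42.47°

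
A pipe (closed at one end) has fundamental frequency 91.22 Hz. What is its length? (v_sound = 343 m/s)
L = v/(4f₁) = 0.94 m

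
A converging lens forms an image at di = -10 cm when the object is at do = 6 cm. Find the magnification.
M = −di/do = 1.667 (upright image)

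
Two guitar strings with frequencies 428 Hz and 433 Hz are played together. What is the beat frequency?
5 Hz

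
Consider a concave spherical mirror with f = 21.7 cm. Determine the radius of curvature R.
R = 2|f| = 43.4 cm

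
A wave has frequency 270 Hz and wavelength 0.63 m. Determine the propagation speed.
v = fλ = 170.1 m/s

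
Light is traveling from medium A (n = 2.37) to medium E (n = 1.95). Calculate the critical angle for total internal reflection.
θc = arcsin(n₂/n₁) = 55.36°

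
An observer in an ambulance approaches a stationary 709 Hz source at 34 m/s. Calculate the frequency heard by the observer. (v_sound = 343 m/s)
f_obs = f·(v + v_o)/v = 779.3 Hz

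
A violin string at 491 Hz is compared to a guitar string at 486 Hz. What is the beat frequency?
5 Hz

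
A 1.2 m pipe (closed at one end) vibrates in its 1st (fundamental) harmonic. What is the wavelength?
λₙ = 4L/n = 4.8 m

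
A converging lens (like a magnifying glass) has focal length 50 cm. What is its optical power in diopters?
P = 1/f = 2 D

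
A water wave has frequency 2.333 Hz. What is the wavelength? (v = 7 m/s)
λ = v/f = 3 m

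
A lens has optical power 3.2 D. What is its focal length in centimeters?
f = 1/P = 31.25 cm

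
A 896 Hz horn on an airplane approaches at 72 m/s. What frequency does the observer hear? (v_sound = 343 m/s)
f_obs = f·v/(v − v_s) = 1134 Hz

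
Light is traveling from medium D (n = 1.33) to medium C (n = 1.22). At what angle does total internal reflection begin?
θc = arcsin(n₂/n₁) = 66.53°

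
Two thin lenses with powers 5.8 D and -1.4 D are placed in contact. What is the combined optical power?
P_total = P₁ + P₂ = 4.4 D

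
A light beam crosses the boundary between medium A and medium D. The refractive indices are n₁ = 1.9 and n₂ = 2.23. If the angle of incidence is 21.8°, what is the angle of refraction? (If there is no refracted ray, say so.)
sin θ₂ = (n₁/n₂)·sin θ₁ = 0.3164 → θ₂ = 18.45°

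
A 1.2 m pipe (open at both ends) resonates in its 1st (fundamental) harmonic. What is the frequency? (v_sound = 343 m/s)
fₙ = nv/(2L) = 142.9 Hz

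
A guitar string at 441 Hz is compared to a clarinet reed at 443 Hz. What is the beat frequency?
2 Hz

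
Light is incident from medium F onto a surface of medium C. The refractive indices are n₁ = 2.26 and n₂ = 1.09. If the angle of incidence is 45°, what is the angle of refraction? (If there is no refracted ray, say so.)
sin θ₂ = (n₁/n₂)·sin θ₁ = 1.466 > 1, so there is no refracted ray — the light undergoes total internal reflection.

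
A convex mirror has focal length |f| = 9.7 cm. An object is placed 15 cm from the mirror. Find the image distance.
f = −9.7 cm (convex); 1/di = 1/f − 1/do → di = -5.891 cm (virtual image, behind mirror)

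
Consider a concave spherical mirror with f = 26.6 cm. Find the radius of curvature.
R = 2|f| = 53.2 cm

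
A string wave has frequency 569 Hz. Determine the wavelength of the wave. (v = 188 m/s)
λ = v/f = 0.3304 m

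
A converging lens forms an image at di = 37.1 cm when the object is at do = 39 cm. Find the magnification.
M = −di/do = -0.9513 (inverted image)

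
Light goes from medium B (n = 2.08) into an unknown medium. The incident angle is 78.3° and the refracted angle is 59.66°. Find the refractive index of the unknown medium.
n₂ = n₁·sin θ₁ / sin θ₂ = 2.36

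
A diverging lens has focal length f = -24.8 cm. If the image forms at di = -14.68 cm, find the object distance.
1/do = 1/f − 1/di → do = 35.97 cm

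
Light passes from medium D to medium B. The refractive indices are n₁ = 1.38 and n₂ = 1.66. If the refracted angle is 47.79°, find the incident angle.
sin θ₁ = (n₂/n₁)·sin θ₂ → θ₁ = 63°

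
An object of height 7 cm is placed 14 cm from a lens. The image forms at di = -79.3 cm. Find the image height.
hi = (-di/do) × ho = 39.65 cm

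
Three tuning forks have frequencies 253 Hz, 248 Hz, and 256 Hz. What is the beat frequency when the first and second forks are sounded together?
5 Hz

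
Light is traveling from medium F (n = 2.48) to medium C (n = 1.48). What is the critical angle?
θc = arcsin(n₂/n₁) = 36.64°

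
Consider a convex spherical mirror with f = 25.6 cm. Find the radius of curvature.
R = 2|f| = 51.2 cm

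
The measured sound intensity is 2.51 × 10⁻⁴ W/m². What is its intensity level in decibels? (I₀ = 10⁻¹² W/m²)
β = 10·log₁₀(I/I₀) = 84 dB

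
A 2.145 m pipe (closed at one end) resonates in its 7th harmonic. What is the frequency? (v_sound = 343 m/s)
fₙ = nv/(4L) = 279.8 Hz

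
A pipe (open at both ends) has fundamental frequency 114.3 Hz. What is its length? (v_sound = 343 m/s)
L = v/(2f₁) = 1.5 m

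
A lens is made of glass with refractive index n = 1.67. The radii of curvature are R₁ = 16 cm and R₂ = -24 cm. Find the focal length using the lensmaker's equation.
1/f = (n − 1)(1/R₁ − 1/R₂) → f = 14.33 cm (converging lens)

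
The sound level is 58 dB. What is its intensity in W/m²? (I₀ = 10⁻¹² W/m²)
I = I₀·10^(β/10) = 6.31 × 10⁻⁷ W/m²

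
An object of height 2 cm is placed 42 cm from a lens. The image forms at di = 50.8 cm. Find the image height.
hi = (-di/do) × ho = -2.419 cm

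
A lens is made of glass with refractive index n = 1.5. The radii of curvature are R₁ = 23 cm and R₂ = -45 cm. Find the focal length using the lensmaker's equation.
1/f = (n − 1)(1/R₁ − 1/R₂) → f = 30.44 cm (converging lens)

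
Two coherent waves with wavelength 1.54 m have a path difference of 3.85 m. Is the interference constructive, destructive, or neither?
destructive — path difference = 2.5λ, an odd multiple of λ/2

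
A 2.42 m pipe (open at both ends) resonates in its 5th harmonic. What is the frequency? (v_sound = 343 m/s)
fₙ = nv/(2L) = 354.3 Hz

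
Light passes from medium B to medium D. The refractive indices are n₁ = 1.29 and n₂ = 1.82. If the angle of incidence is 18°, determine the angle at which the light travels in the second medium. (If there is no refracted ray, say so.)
sin θ₂ = (n₁/n₂)·sin θ₁ = 0.219 → θ₂ = 12.65°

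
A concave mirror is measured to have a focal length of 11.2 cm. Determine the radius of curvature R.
R = 2|f| = 22.4 cm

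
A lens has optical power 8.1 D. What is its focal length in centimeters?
f = 1/P = 12.35 cm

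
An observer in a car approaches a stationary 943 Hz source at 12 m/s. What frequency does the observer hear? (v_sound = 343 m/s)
f_obs = f·(v + v_o)/v = 976 Hz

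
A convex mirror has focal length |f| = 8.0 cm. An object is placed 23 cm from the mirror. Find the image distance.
f = −8.0 cm (convex); 1/di = 1/f − 1/do → di = -5.935 cm (virtual image, behind mirror)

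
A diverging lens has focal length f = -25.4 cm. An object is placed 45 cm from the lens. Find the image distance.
1/di = 1/f − 1/do → di = -16.24 cm (virtual image)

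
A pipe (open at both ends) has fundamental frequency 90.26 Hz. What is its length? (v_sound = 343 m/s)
L = v/(2f₁) = 1.9 m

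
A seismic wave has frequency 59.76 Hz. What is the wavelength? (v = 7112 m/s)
λ = v/f = 119 m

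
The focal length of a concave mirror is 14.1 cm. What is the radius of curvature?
R = 2|f| = 28.2 cm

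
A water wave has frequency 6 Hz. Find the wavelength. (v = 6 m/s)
λ = v/f = 1 m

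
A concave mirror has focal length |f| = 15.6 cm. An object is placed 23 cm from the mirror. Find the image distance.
f = +15.6 cm (concave); 1/di = 1/f − 1/do → di = 48.49 cm (real image, in front of mirror)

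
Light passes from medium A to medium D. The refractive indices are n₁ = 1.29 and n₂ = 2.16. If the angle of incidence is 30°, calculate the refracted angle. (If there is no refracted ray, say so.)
sin θ₂ = (n₁/n₂)·sin θ₁ = 0.2986 → θ₂ = 17.37°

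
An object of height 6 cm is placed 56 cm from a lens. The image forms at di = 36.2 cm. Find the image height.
hi = (-di/do) × ho = -3.879 cm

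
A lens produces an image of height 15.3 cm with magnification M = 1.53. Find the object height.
ho = |hi|/|M| = 10 cm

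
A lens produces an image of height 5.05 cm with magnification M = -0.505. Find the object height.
ho = |hi|/|M| = 10 cm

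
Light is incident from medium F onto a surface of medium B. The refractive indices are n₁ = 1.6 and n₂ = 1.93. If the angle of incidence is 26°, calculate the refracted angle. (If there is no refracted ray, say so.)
sin θ₂ = (n₁/n₂)·sin θ₁ = 0.3634 → θ₂ = 21.31°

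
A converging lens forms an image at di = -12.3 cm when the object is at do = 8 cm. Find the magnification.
M = −di/do = 1.538 (upright image)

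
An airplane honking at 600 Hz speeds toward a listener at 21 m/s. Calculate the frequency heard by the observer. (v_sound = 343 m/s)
f_obs = f·v/(v − v_s) = 639.1 Hz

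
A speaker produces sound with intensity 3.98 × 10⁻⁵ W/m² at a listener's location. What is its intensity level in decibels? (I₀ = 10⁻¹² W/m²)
β = 10·log₁₀(I/I₀) = 76 dB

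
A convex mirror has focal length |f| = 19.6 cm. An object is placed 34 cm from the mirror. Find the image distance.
f = −19.6 cm (convex); 1/di = 1/f − 1/do → di = -12.43 cm (virtual image, behind mirror)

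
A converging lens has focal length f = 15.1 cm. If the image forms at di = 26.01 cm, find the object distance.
1/do = 1/f − 1/di → do = 36 cm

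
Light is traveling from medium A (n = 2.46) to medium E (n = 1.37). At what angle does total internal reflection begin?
θc = arcsin(n₂/n₁) = 33.84°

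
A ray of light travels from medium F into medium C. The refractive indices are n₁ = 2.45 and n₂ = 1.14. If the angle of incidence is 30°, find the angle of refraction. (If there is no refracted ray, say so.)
sin θ₂ = (n₁/n₂)·sin θ₁ = 1.075 > 1, so there is no refracted ray — the light undergoes total internal reflection.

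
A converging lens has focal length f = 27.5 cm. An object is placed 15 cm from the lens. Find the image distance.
1/di = 1/f − 1/do → di = -33 cm (virtual image)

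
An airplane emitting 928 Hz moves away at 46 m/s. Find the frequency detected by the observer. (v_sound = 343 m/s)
f_obs = f·v/(v + v_s) = 818.3 Hz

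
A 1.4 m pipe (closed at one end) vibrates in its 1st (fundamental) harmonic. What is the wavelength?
λₙ = 4L/n = 5.6 m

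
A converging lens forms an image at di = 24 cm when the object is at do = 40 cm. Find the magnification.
M = −di/do = -0.6 (inverted image)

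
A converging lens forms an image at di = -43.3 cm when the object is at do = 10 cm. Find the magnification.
M = −di/do = 4.33 (upright image)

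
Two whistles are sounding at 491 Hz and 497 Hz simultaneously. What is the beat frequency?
6 Hz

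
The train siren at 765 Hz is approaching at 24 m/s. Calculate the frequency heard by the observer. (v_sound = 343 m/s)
f_obs = f·v/(v − v_s) = 822.6 Hz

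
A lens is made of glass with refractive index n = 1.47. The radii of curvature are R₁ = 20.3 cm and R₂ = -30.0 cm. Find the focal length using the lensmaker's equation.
1/f = (n − 1)(1/R₁ − 1/R₂) → f = 25.76 cm (converging lens)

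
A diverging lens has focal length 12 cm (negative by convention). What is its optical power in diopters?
P = 1/f = -8.333 D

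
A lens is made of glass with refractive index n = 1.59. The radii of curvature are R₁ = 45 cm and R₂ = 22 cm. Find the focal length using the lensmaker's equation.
1/f = (n − 1)(1/R₁ − 1/R₂) → f = -72.96 cm (diverging lens)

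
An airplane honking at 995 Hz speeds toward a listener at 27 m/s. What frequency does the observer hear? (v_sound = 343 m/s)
f_obs = f·v/(v − v_s) = 1080 Hz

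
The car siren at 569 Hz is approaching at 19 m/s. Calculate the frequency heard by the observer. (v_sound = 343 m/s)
f_obs = f·v/(v − v_s) = 602.4 Hz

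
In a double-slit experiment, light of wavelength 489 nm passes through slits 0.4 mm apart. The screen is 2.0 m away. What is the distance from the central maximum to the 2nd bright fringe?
y = mλL/d = 4.89 mm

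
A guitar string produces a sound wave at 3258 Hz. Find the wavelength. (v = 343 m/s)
λ = v/f = 0.1053 m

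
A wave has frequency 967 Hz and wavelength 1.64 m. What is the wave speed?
v = fλ = 1586 m/s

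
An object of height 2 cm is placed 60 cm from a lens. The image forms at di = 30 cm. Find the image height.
hi = (-di/do) × ho = -1 cm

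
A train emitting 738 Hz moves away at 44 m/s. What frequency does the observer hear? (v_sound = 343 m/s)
f_obs = f·v/(v + v_s) = 654.1 Hz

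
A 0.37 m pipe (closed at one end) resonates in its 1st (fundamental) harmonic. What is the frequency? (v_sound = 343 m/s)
fₙ = nv/(4L) = 231.8 Hz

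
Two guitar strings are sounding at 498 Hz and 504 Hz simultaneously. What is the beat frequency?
6 Hz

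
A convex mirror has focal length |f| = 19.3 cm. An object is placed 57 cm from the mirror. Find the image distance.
f = −19.3 cm (convex); 1/di = 1/f − 1/do → di = -14.42 cm (virtual image, behind mirror)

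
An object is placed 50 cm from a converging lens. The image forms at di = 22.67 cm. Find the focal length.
1/f = 1/do + 1/di → f = 15.6 cm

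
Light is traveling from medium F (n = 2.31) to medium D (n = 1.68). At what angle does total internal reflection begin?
θc = arcsin(n₂/n₁) = 46.66°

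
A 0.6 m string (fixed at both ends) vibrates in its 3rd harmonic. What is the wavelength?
λₙ = 2L/n = 0.4 m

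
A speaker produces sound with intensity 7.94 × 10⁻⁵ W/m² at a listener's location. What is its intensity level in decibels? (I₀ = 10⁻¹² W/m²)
β = 10·log₁₀(I/I₀) = 79 dB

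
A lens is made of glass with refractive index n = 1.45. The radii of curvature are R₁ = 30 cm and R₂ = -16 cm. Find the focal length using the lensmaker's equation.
1/f = (n − 1)(1/R₁ − 1/R₂) → f = 23.19 cm (converging lens)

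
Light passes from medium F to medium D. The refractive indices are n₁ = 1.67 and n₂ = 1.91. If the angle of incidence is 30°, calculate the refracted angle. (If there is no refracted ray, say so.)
sin θ₂ = (n₁/n₂)·sin θ₁ = 0.4372 → θ₂ = 25.92°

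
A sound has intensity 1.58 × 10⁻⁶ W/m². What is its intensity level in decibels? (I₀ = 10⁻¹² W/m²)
β = 10·log₁₀(I/I₀) = 61.99 dB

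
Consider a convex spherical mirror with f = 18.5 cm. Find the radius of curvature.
R = 2|f| = 37 cm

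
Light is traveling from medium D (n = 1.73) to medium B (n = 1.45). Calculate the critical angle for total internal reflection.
θc = arcsin(n₂/n₁) = 56.95°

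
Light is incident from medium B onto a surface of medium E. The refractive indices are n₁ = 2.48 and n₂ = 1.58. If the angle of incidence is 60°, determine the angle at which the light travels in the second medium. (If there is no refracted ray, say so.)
sin θ₂ = (n₁/n₂)·sin θ₁ = 1.359 > 1, so there is no refracted ray — the light undergoes total internal reflection.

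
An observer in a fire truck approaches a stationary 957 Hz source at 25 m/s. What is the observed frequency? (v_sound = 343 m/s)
f_obs = f·(v + v_o)/v = 1027 Hz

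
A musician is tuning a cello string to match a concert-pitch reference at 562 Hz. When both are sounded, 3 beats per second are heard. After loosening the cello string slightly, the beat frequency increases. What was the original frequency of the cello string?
559 Hz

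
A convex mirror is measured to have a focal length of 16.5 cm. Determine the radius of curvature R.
R = 2|f| = 33 cm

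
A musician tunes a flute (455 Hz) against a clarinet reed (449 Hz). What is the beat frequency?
6 Hz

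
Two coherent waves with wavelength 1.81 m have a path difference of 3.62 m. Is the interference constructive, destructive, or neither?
constructive — path difference = 2λ, a whole number of wavelengths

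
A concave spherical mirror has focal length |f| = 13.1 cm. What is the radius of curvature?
R = 2|f| = 26.2 cm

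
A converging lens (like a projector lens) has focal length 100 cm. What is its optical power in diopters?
P = 1/f = 1 D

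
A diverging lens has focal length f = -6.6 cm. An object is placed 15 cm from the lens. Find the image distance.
1/di = 1/f − 1/do → di = -4.583 cm (virtual image)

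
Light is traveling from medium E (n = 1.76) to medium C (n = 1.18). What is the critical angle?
θc = arcsin(n₂/n₁) = 42.1°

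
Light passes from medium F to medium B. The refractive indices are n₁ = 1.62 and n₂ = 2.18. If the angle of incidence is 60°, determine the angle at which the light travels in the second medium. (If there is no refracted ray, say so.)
sin θ₂ = (n₁/n₂)·sin θ₁ = 0.6436 → θ₂ = 40.06°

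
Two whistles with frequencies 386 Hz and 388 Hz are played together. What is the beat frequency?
2 Hz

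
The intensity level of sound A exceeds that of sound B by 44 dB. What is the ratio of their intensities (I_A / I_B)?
I_A/I_B = 10^(Δβ/10) = 25120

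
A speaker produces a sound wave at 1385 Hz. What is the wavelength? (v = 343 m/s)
λ = v/f = 0.2477 m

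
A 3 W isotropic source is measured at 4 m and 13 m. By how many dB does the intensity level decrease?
Δβ = 20·log₁₀(r₂/r₁) = 10.24 dB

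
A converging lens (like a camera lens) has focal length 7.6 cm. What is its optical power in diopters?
P = 1/f = 13.16 D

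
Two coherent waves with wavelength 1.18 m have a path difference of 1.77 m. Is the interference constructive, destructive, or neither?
destructive — path difference = 1.5λ, an odd multiple of λ/2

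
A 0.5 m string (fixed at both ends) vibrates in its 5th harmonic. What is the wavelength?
λₙ = 2L/n = 0.2 m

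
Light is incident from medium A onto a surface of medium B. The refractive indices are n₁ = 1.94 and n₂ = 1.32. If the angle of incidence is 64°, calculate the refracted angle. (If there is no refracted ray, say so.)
sin θ₂ = (n₁/n₂)·sin θ₁ = 1.321 > 1, so there is no refracted ray — the light undergoes total internal reflection.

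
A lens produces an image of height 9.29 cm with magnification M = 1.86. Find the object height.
ho = |hi|/|M| = 4.995 cm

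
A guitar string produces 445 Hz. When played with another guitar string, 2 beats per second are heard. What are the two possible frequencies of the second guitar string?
f₂ = 445 ± 2 Hz → 447 Hz or 443 Hz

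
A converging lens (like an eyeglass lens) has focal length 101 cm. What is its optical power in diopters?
P = 1/f = 0.9901 D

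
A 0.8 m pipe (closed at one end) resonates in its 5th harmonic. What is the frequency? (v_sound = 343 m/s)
fₙ = nv/(4L) = 535.9 Hz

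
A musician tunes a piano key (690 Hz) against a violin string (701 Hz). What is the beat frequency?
11 Hz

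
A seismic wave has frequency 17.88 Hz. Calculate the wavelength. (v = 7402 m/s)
λ = v/f = 414 m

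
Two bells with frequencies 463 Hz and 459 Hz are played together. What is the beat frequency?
4 Hz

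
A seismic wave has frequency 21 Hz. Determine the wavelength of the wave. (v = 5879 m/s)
λ = v/f = 280 m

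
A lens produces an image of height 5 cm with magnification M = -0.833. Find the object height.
ho = |hi|/|M| = 6.002 cm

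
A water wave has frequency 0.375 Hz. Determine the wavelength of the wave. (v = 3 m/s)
λ = v/f = 8 m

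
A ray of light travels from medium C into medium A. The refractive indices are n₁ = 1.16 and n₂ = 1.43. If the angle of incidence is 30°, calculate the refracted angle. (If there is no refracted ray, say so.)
sin θ₂ = (n₁/n₂)·sin θ₁ = 0.4056 → θ₂ = 23.93°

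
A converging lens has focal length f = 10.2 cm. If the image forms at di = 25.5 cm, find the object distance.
1/do = 1/f − 1/di → do = 17 cm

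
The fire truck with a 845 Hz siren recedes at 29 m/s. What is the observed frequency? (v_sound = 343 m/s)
f_obs = f·v/(v + v_s) = 779.1 Hz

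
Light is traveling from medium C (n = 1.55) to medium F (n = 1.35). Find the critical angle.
θc = arcsin(n₂/n₁) = 60.57°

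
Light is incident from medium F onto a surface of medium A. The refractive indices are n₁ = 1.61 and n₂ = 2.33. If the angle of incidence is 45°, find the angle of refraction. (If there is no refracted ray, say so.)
sin θ₂ = (n₁/n₂)·sin θ₁ = 0.4886 → θ₂ = 29.25°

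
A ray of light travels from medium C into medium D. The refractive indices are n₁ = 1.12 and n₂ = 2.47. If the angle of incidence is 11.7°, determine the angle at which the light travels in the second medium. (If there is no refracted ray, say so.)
sin θ₂ = (n₁/n₂)·sin θ₁ = 0.09195 → θ₂ = 5.276°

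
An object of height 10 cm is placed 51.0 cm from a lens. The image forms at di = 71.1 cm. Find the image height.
hi = (-di/do) × ho = -13.94 cm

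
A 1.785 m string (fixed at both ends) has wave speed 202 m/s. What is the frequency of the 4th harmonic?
fₙ = nv/(2L) = 226.3 Hz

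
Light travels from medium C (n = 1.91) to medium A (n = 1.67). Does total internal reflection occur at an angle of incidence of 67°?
θc = arcsin(n₂/n₁) = 60.97°; 67° > θc, so yes — total internal reflection.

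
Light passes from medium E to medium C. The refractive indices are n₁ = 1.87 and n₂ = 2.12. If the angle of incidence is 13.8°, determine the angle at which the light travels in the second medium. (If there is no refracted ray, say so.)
sin θ₂ = (n₁/n₂)·sin θ₁ = 0.2104 → θ₂ = 12.15°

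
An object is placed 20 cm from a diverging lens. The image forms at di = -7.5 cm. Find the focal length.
1/f = 1/do + 1/di → f = -12 cm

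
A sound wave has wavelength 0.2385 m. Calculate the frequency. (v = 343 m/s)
f = v/λ = 1438 Hz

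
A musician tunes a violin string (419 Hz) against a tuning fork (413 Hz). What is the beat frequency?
6 Hz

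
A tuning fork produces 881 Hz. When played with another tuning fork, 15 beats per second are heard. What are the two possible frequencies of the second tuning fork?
f₂ = 881 ± 15 Hz → 896 Hz or 866 Hz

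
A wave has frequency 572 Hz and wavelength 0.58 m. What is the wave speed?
v = fλ = 331.8 m/s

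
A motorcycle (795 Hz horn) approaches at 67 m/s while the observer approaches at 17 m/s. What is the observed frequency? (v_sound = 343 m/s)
f_obs = f·(v + v_o)/(v − v_s) = 1037 Hz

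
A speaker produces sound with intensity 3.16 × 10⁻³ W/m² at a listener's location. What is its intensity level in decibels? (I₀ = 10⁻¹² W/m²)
β = 10·log₁₀(I/I₀) = 95 dB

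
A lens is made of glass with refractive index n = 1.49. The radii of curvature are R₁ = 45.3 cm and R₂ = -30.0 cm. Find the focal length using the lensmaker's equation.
1/f = (n − 1)(1/R₁ − 1/R₂) → f = 36.83 cm (converging lens)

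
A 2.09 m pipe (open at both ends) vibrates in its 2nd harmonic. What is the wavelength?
λₙ = 2L/n = 2.09 m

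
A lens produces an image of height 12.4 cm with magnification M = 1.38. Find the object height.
ho = |hi|/|M| = 8.986 cm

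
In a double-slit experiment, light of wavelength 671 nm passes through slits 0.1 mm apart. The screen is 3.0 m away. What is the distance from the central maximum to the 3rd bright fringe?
y = mλL/d = 60.39 mm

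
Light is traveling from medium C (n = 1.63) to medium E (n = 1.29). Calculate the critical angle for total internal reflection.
θc = arcsin(n₂/n₁) = 52.32°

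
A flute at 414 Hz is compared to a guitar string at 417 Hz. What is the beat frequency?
3 Hz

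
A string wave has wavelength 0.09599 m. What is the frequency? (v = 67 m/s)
f = v/λ = 698 Hz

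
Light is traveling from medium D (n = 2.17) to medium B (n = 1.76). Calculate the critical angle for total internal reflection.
θc = arcsin(n₂/n₁) = 54.2°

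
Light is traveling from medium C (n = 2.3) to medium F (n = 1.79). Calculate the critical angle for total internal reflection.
θc = arcsin(n₂/n₁) = 51.1°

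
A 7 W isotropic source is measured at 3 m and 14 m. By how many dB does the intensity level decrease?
Δβ = 20·log₁₀(r₂/r₁) = 13.38 dB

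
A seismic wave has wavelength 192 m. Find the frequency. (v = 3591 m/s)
f = v/λ = 18.7 Hz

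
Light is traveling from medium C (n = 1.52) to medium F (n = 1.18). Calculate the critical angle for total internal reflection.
θc = arcsin(n₂/n₁) = 50.92°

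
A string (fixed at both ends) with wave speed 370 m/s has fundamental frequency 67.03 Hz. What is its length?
L = v/(2f₁) = 2.76 m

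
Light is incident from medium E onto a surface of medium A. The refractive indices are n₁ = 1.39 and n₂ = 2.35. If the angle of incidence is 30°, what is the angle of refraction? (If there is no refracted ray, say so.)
sin θ₂ = (n₁/n₂)·sin θ₁ = 0.2957 → θ₂ = 17.2°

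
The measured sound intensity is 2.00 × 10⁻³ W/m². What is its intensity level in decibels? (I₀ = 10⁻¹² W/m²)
β = 10·log₁₀(I/I₀) = 93.01 dB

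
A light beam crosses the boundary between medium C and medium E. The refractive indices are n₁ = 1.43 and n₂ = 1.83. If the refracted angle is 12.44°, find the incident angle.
sin θ₁ = (n₂/n₁)·sin θ₂ → θ₁ = 16°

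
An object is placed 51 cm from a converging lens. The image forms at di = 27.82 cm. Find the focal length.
1/f = 1/do + 1/di → f = 18 cm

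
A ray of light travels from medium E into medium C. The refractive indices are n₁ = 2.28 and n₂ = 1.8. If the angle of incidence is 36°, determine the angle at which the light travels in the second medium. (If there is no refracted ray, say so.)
sin θ₂ = (n₁/n₂)·sin θ₁ = 0.7445 → θ₂ = 48.12°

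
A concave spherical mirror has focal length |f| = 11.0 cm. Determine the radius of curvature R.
R = 2|f| = 22 cm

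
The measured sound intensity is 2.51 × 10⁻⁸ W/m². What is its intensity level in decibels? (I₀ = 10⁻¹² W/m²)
β = 10·log₁₀(I/I₀) = 44 dB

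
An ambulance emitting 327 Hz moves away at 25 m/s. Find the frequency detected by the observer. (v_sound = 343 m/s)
f_obs = f·v/(v + v_s) = 304.8 Hz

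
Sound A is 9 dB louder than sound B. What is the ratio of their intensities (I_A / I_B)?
I_A/I_B = 10^(Δβ/10) = 7.943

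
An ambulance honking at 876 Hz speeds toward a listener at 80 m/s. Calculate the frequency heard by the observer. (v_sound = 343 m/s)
f_obs = f·v/(v − v_s) = 1142 Hz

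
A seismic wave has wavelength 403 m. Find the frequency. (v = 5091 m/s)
f = v/λ = 12.63 Hz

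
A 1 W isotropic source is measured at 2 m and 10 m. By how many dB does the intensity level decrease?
Δβ = 20·log₁₀(r₂/r₁) = 13.98 dB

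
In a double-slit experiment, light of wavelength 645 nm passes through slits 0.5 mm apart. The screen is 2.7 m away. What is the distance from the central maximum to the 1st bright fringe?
y = mλL/d = 3.483 mm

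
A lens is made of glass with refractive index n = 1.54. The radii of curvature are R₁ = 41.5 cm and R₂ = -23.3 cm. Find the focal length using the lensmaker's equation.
1/f = (n − 1)(1/R₁ − 1/R₂) → f = 27.63 cm (converging lens)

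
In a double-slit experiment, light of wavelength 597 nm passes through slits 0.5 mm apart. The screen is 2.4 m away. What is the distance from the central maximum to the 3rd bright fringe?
y = mλL/d = 8.597 mm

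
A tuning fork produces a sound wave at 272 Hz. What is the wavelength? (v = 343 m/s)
λ = v/f = 1.261 m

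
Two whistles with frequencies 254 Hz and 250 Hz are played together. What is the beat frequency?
4 Hz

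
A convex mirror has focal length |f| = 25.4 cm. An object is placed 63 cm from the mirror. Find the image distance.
f = −25.4 cm (convex); 1/di = 1/f − 1/do → di = -18.1 cm (virtual image, behind mirror)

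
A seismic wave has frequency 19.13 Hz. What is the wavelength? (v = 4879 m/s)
λ = v/f = 255 m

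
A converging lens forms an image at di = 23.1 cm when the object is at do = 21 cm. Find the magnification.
M = −di/do = -1.1 (inverted image)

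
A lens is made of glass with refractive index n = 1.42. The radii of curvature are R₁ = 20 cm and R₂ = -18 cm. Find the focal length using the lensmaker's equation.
1/f = (n − 1)(1/R₁ − 1/R₂) → f = 22.56 cm (converging lens)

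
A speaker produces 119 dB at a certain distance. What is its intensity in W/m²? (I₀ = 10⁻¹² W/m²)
I = I₀·10^(β/10) = 7.94 × 10⁻¹ W/m²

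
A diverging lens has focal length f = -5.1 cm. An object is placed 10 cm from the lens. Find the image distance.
1/di = 1/f − 1/do → di = -3.377 cm (virtual image)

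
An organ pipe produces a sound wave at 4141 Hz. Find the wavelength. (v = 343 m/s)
λ = v/f = 0.08283 m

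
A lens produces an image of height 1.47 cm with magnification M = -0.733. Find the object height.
ho = |hi|/|M| = 2.005 cm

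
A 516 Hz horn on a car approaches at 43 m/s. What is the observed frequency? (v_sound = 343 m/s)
f_obs = f·v/(v − v_s) = 590 Hz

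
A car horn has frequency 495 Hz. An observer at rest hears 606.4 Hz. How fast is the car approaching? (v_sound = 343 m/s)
v_s = v·(1 − f/f_obs) = 63.01 m/s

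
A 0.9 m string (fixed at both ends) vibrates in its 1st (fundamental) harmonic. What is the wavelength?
λₙ = 2L/n = 1.8 m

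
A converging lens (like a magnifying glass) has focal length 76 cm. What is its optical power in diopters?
P = 1/f = 1.316 D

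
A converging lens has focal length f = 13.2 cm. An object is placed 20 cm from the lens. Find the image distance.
1/di = 1/f − 1/do → di = 38.82 cm (real image)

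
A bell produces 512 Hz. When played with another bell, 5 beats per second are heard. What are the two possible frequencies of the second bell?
f₂ = 512 ± 5 Hz → 517 Hz or 507 Hz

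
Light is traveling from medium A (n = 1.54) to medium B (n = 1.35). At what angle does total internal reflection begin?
θc = arcsin(n₂/n₁) = 61.24°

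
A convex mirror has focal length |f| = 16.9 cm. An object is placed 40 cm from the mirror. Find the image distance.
f = −16.9 cm (convex); 1/di = 1/f − 1/do → di = -11.88 cm (virtual image, behind mirror)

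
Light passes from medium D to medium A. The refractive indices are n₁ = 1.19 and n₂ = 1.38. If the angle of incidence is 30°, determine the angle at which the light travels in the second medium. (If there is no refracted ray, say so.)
sin θ₂ = (n₁/n₂)·sin θ₁ = 0.4312 → θ₂ = 25.54°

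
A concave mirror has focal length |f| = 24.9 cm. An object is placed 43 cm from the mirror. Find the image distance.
f = +24.9 cm (concave); 1/di = 1/f − 1/do → di = 59.15 cm (real image, in front of mirror)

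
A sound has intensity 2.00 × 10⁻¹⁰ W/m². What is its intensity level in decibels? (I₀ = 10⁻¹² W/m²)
β = 10·log₁₀(I/I₀) = 23.01 dB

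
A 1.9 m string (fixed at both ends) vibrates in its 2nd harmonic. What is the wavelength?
λₙ = 2L/n = 1.9 m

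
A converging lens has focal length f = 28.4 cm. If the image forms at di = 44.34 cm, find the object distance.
1/do = 1/f − 1/di → do = 79 cm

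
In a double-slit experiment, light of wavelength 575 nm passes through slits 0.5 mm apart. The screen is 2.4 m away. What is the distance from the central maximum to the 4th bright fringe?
y = mλL/d = 11.04 mm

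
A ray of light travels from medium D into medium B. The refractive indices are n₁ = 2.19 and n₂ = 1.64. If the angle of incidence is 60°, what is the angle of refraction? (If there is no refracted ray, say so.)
sin θ₂ = (n₁/n₂)·sin θ₁ = 1.156 > 1, so there is no refracted ray — the light undergoes total internal reflection.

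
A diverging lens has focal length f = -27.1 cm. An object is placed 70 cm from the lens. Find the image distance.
1/di = 1/f − 1/do → di = -19.54 cm (virtual image)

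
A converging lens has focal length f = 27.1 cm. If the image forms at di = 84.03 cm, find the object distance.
1/do = 1/f − 1/di → do = 40 cm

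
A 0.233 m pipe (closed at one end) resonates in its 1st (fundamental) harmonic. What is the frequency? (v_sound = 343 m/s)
fₙ = nv/(4L) = 368 Hz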